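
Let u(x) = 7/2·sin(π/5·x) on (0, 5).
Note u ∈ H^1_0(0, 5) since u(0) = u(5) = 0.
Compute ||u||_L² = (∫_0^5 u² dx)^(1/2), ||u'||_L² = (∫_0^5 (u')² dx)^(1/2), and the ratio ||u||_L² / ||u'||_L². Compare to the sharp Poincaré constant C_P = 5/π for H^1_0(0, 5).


||u||_L² / ||u'||_L² = 5/π = C_P.

u(x) = 7/2·sin(π/5·x), so u'(x) = 7*π*cos(π*x/5)/10.
Writing u(x) = A·sin(kπx/L) with A = 7/2 and k = 1, use ∫_0^L sin²(kπx/L) dx = L/2 and ∫_0^L cos²(kπx/L) dx = L/2.
u² = 49/4·sin²(π/5·x) and (u')² = 49*π^2/100·cos²(π/5·x), and each of sin², cos² integrates to L/2 = 5/2 over (0, 5).
∫_0^5 u² dx = 245/8, so ||u||_L² = 7*sqrt(10)/4.
∫_0^5 (u')² dx = 49*π^2/40, so ||u'||_L² = 7*sqrt(10)*π/20.
Ratio ||u||_L² / ||u'||_L² = 5/π.
Sharp Poincaré constant on H^1_0(0, 5) is C_P = L/π = 5/π, achieved by sin(π/5·x).
This is the k = 1 eigenfunction (up to amplitude), so the ratio equals the sharp Poincaré constant exactly.


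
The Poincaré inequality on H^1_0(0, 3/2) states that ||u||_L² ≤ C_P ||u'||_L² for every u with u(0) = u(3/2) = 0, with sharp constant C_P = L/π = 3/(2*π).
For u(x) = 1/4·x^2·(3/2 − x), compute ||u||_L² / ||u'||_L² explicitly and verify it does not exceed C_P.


||u||_L² / ||u'||_L² = 3*sqrt(14)/28 < C_P = 3/(2*π).

u(x) = 1/4·x^2·(3/2 − x), so u'(x) = 3*x*(1 - x)/4.
u(x) = 1/4·x^2·(3/2 − x) vanishes at x = 0 and x = 3/2, so u ∈ H^1_0(0, 3/2). Differentiate via the product rule and integrate the resulting polynomials term by term.
  ∫_0^3/2 u² dx = ∫_0^3/2 (x^6/16 - 3*x^5/16 + 9*x^4/64) dx. Term by term:
    ∫_0^3/2 x^6/16 dx = 2187/14336;  ∫_0^3/2 -3*x^5/16 dx = -729/2048;  ∫_0^3/2 9*x^4/64 dx = 2187/10240.
  Sum: 2187/14336 − 729/2048 + 2187/10240 = 729/71680.
  ∫_0^3/2 (u')² dx = ∫_0^3/2 (9*x^4/16 - 9*x^3/8 + 9*x^2/16) dx. Term by term:
    ∫_0^3/2 9*x^4/16 dx = 2187/2560;  ∫_0^3/2 -9*x^3/8 dx = -729/512;  ∫_0^3/2 9*x^2/16 dx = 81/128.
  Sum: 2187/2560 − 729/512 + 81/128 = 81/1280.
∫_0^3/2 u² dx = 729/71680, so ||u||_L² = 27*sqrt(70)/2240.
∫_0^3/2 (u')² dx = 81/1280, so ||u'||_L² = 9*sqrt(5)/80.
Ratio ||u||_L² / ||u'||_L² = 3*sqrt(14)/28.
Sharp Poincaré constant on H^1_0(0, 3/2) is C_P = L/π = 3/(2*π), achieved by sin(2*π/3·x).
A polynomial bump cannot attain the sharp Poincaré constant (only the first sine eigenfunction does), so the ratio is strictly less than C_P, consistent with ||u||_L² ≤ C_P ||u'||_L².


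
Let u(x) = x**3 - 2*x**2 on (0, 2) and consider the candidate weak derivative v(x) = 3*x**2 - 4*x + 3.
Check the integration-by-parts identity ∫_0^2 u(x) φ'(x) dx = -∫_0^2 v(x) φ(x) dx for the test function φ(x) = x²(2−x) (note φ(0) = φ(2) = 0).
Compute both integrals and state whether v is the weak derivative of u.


LHS = 0, RHS = -4. No, v is not the weak derivative of u.

u(x) = x**3 - 2*x**2, classical derivative u'(x) = 3*x**2 - 4*x.
φ(x) = x²(2−x), so φ'(x) = x*(4 - 3*x).
Note φ(0) = φ(2) = 0, so the boundary term u·φ vanishes.
LHS = ∫_0^2 u(x) φ'(x) dx = ∫_0^2 (-3*x^5 + 10*x^4 - 8*x^3) dx. Term by term:
  ∫_0^2 -3*x^5 dx = -32;  ∫_0^2 10*x^4 dx = 64;  ∫_0^2 -8*x^3 dx = -32.
Sum: -32 + 64 − 32 = 0.
So LHS = 0.
∫_0^2 v(x) φ(x) dx = ∫_0^2 (-3*x^5 + 10*x^4 - 11*x^3 + 6*x^2) dx. Term by term:
  ∫_0^2 -3*x^5 dx = -32;  ∫_0^2 10*x^4 dx = 64;  ∫_0^2 -11*x^3 dx = -44;
  ∫_0^2 6*x^2 dx = 16.
Sum: -32 + 64 − 44 + 16 = 4.
So RHS = -∫_0^2 v(x) φ(x) dx = -4.
LHS − RHS = 4 ≠ 0, so the identity fails.
(For a valid weak derivative the identity must hold for EVERY test function, in particular this one. The failure shows v is NOT the weak derivative of u.)
Correct weak derivative would be u'(x) = 3*x**2 - 4*x.


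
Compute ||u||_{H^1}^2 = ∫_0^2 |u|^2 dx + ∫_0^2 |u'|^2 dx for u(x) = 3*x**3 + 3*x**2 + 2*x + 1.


||u||_{H^1}^2 = 188794/105

The H^1 norm (squared) on an interval (0, L) is
  ||u||_{H^1}^2 = ∫_0^L u(x)^2 dx + ∫_0^L u'(x)^2 dx.
Compute u'(x) = 9*x**2 + 6*x + 2.
Then u(x)^2 = 9*x**6 + 18*x**5 + 21*x**4 + 18*x**3 + 10*x**2 + 4*x + 1 and u'(x)^2 = 81*x**4 + 108*x**3 + 72*x**2 + 24*x + 4.
Integrate each monomial from 0 to 2 using ∫_0^2 c·x^n dx = c·2^(n+1)/(n+1):
  ∫_0^2 u(x)^2 dx = ∫_0^2 (9*x^6 + 18*x^5 + 21*x^4 + 18*x^3 + 10*x^2 + 4*x + 1) dx. Term by term:
    ∫_0^2 9*x^6 dx = 1152/7;  ∫_0^2 18*x^5 dx = 192;  ∫_0^2 21*x^4 dx = 672/5;
    ∫_0^2 18*x^3 dx = 72;  ∫_0^2 10*x^2 dx = 80/3;  ∫_0^2 4*x dx = 8;
    ∫_0^2 1 dx = 2.
  Sum: 1152/7 + 192 + 672/5 + 72 + 80/3 + 8 + 2 = 62962/105.
  ∫_0^2 u'(x)^2 dx = ∫_0^2 (81*x^4 + 108*x^3 + 72*x^2 + 24*x + 4) dx. Term by term:
    ∫_0^2 81*x^4 dx = 2592/5;  ∫_0^2 108*x^3 dx = 432;  ∫_0^2 72*x^2 dx = 192;
    ∫_0^2 24*x dx = 48;  ∫_0^2 4 dx = 8.
  Sum: 2592/5 + 432 + 192 + 48 + 8 = 5992/5.
Adding: ||u||_{H^1}^2 = 62962/105 + 5992/5 = 188794/105.


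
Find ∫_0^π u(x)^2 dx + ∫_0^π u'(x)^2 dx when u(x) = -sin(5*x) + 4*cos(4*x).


||u||_{H^1(0,π)}^2 = -1360/9 + 149*π

u'(x) = -16*sin(4*x) - 5*cos(5*x).
Expand u² and (u')² and integrate term by term on (0, π), using: for integers n ≥ 1, ∫_0^π sin²(nx) dx = ∫_0^π cos²(nx) dx = π/2; for n ≠ n', ∫_0^π sin(nx)sin(n'x) dx = ∫_0^π cos(nx)cos(n'x) dx = 0; and by product-to-sum, ∫_0^π sin(nx)cos(n'x) dx = ½∫_0^π [sin((n+n')x) + sin((n−n')x)] dx, which is 0 when n+n' is even and 2n/(n²−n'²) when n+n' is odd (it need not vanish on (0, π)).
  u² squared terms: (-1)²·∫sin(5x)² dx = 1·π/2 = π/2;  (4)²·∫cos(4x)² dx = 16·π/2 = 8*π.
  u² cross terms: 2·(-1)·(4)·∫sin(5x)·cos(4x) dx = -8·(10/9) = -80/9.
  So ∫_0^π u² dx = π/2 + 8*π − 80/9 = -80/9 + 17*π/2.
  (u')² squared terms: (-16)²·∫sin(4x)² dx = 256·π/2 = 128*π;  (-5)²·∫cos(5x)² dx = 25·π/2 = 25*π/2.
  (u')² cross terms: 2·(-16)·(-5)·∫sin(4x)·cos(5x) dx = 160·(-8/9) = -1280/9.
  So ∫_0^π (u')² dx = 128*π + 25*π/2 − 1280/9 = -1280/9 + 281*π/2.
||u||_{H^1}^2 = (-80/9 + 17*π/2) + (-1280/9 + 281*π/2) = -1360/9 + 149*π.


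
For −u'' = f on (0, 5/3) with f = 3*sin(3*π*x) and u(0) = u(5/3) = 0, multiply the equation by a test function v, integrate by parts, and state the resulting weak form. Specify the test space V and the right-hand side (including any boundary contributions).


V = H^1_0(0, 5/3) (so v(0) = v(5/3) = 0); weak form: ∫_0^5/3 u'v' dx = ∫_0^5/3 (3*sin(3*π*x)) v dx for all v ∈ V.

Multiply both sides by a test function v and integrate from 0 to 5/3:
  ∫_0^5/3 −u''(x) v(x) dx = ∫_0^5/3 f(x) v(x) dx.
Integrate the LHS by parts once:
  ∫_0^5/3 −u'' v dx = −[u'(x) v(x)]_0^5/3 + ∫_0^5/3 u'(x) v'(x) dx.
Thus ∫_0^5/3 u'(x) v'(x) dx = ∫_0^5/3 f(x) v(x) dx + [u'(x) v(x)]_0^5/3.
Choose V so that boundary terms are either known or forced to vanish.
u is Dirichlet: u(0) = u(5/3) = 0. Let V = H^1_0(0, 5/3); then v(0) = v(5/3) = 0, and [u' v]_0^5/3 = 0.
Weak formulation: find u (satisfying any essential BC) such that ∫_0^5/3 u'(x) v'(x) dx = ∫_0^5/3 f v dx for all v ∈ V.
Substituting f(x) = 3*sin(3*π*x), the right-hand side is ∫_0^5/3 (3*sin(3*π*x)) v dx.


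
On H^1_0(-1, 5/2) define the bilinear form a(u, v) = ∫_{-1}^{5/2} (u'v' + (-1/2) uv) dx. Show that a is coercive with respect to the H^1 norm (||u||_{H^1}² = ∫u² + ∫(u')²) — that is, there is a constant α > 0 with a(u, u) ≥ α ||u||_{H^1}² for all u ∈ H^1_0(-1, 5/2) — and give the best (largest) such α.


α = (-49 + 8*π^2)/(2*(4*π^2 + 49))

Coercivity of a(·,·) on H^1_0(-1, 5/2) means a(u, u) ≥ α ||u||_{H^1}² for every u ∈ H^1_0.
The interval has length L = 7/2, and Poincaré/coercivity depend only on L. Here a(u, u) = ∫(u')² + (-1/2)·∫u².
Here c = -1/2 < 0 with |c| < (π/L)² = 4*π^2/49, so coercivity still holds. The condition a(u,u) ≥ α||u||_{H^1}² reads (1−α)∫(u')² ≥ (α−c)∫u². Any admissible α is ≤ 1 (rapidly oscillating u have ∫u²/∫(u')² → 0), and α = 1 would force 0 ≥ (1−c)∫u², impossible since c < 1; so 1−α > 0. By the sharp Poincaré inequality on H^1_0 of an interval of length L, ∫(u')² ≥ (π/L)²∫u² with equality for the first sine mode sin(π(x−x₀)/L) (x₀ the left endpoint), so the inequality holds for all u iff (1−α)(π/L)² ≥ α − c, i.e. α ≤ ((π/L)² + c)/((π/L)² + 1) = (1 + c(L/π)²)/(1 + (L/π)²). (Direct route, valid since c ≤ 0: Poincaré gives c∫u² ≥ c(L/π)²∫(u')², so a(u,u) ≥ (1 + c(L/π)²)∫(u')², while ||u||_{H^1}² ≤ (1 + (L/π)²)∫(u')²; dividing yields the same α.) With (π/L)² = 4*π^2/49 and c = -1/2, the largest admissible constant is α = ((π/L)² + c)/((π/L)² + 1).
Simplifying, α = (-49 + 8*π^2)/(2*(4*π^2 + 49)).


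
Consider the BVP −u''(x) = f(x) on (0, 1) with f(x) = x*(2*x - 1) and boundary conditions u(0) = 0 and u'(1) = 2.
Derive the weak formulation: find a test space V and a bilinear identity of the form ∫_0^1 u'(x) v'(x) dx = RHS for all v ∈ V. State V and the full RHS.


V = {v ∈ H^1(0, 1) : v(0) = 0} (test functions vanish at x = 0 where u is specified); weak form: ∫_0^1 u'v' dx = ∫_0^1 (x*(2*x - 1)) v dx + 2·v(1) for all v ∈ V.

Multiply both sides by a test function v and integrate from 0 to 1:
  ∫_0^1 −u''(x) v(x) dx = ∫_0^1 f(x) v(x) dx.
Integrate the LHS by parts once:
  ∫_0^1 −u'' v dx = −[u'(x) v(x)]_0^1 + ∫_0^1 u'(x) v'(x) dx.
Thus ∫_0^1 u'(x) v'(x) dx = ∫_0^1 f(x) v(x) dx + [u'(x) v(x)]_0^1.
Choose V so that boundary terms are either known or forced to vanish.
Mixed BC: u(0) = 0 (Dirichlet) and u'(1) = 2 (Neumann). Define V = {v ∈ H^1(0, 1) : v(0) = 0}. Then [u' v]_0^1 = u'(1)·v(1) − u'(0)·0 = 2·v(1).
Weak formulation: find u (satisfying any essential BC) such that ∫_0^1 u'(x) v'(x) dx = ∫_0^1 f v dx + 2·v(1) for all v ∈ V (Dirichlet at 0 absorbed into V; Neumann datum at x = 1 contributes the boundary term).
Substituting f(x) = x*(2*x - 1), the right-hand side is ∫_0^1 (x*(2*x - 1)) v dx + 2·v(1).


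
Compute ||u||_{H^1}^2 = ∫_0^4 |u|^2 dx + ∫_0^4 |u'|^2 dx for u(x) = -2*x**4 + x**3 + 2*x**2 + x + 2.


||u||_{H^1}^2 = 54971516/315

The H^1 norm (squared) on an interval (0, L) is
  ||u||_{H^1}^2 = ∫_0^L u(x)^2 dx + ∫_0^L u'(x)^2 dx.
Compute u'(x) = -8*x**3 + 3*x**2 + 4*x + 1.
Then u(x)^2 = 4*x**8 - 4*x**7 - 7*x**6 - 2*x**4 + 8*x**3 + 9*x**2 + 4*x + 4 and u'(x)^2 = 64*x**6 - 48*x**5 - 55*x**4 + 8*x**3 + 22*x**2 + 8*x + 1.
Integrate each monomial from 0 to 4 using ∫_0^4 c·x^n dx = c·4^(n+1)/(n+1):
  ∫_0^4 u(x)^2 dx = ∫_0^4 (4*x^8 - 4*x^7 - 7*x^6 - 2*x^4 + 8*x^3 + 9*x^2 + 4*x + 4) dx. Term by term:
    ∫_0^4 4*x^8 dx = 1048576/9;  ∫_0^4 -4*x^7 dx = -32768;  ∫_0^4 -7*x^6 dx = -16384;
    ∫_0^4 -2*x^4 dx = -2048/5;  ∫_0^4 8*x^3 dx = 512;  ∫_0^4 9*x^2 dx = 192;
    ∫_0^4 4*x dx = 32;  ∫_0^4 4 dx = 16.
  Sum: 1048576/9 − 32768 − 16384 − 2048/5 + 512 + 192 + 32 + 16 = 3046448/45.
  ∫_0^4 u'(x)^2 dx = ∫_0^4 (64*x^6 - 48*x^5 - 55*x^4 + 8*x^3 + 22*x^2 + 8*x + 1) dx. Term by term:
    ∫_0^4 64*x^6 dx = 1048576/7;  ∫_0^4 -48*x^5 dx = -32768;  ∫_0^4 -55*x^4 dx = -11264;
    ∫_0^4 8*x^3 dx = 512;  ∫_0^4 22*x^2 dx = 1408/3;  ∫_0^4 8*x dx = 64;
    ∫_0^4 1 dx = 4.
  Sum: 1048576/7 − 32768 − 11264 + 512 + 1408/3 + 64 + 4 = 2243092/21.
Adding: ||u||_{H^1}^2 = 3046448/45 + 2243092/21 = 54971516/315.


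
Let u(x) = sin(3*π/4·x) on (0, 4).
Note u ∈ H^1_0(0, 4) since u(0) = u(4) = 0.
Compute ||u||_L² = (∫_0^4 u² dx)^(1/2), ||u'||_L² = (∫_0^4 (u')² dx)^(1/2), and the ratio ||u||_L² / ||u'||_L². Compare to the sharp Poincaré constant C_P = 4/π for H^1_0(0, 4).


||u||_L² / ||u'||_L² = 4/(3*π) < C_P = 4/π.

u(x) = sin(3*π/4·x), so u'(x) = 3*π*cos(3*π*x/4)/4.
Writing u(x) = A·sin(kπx/L) with A = 1 and k = 3, use ∫_0^L sin²(kπx/L) dx = L/2 and ∫_0^L cos²(kπx/L) dx = L/2.
u² = 1·sin²(3*π/4·x) and (u')² = 9*π^2/16·cos²(3*π/4·x), and each of sin², cos² integrates to L/2 = 2 over (0, 4).
∫_0^4 u² dx = 2, so ||u||_L² = sqrt(2).
∫_0^4 (u')² dx = 9*π^2/8, so ||u'||_L² = 3*sqrt(2)*π/4.
Ratio ||u||_L² / ||u'||_L² = 4/(3*π).
Sharp Poincaré constant on H^1_0(0, 4) is C_P = L/π = 4/π, achieved by sin(π/4·x).
This is the k = 3 harmonic; the ratio L/(kπ) is strictly less than C_P = L/π, consistent with the sharp inequality ||u||_L² ≤ C_P ||u'||_L².


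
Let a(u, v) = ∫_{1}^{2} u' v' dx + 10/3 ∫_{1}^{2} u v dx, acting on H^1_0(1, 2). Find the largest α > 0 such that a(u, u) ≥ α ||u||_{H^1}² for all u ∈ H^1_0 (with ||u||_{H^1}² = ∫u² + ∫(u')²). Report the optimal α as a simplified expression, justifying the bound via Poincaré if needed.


α = 1

Coercivity of a(·,·) on H^1_0(1, 2) means a(u, u) ≥ α ||u||_{H^1}² for every u ∈ H^1_0.
The interval has length L = 1, and Poincaré/coercivity depend only on L. Here a(u, u) = ∫(u')² + (10/3)·∫u².
Here c = 10/3 ≥ 1, so a(u,u) = ∫(u')² + c∫u² ≥ ∫(u')² + ∫u² = ||u||_{H^1}², i.e. α = 1 works. No larger α is possible: a(u,u) ≥ α||u||_{H^1}² means (1−α)∫(u')² ≥ (α−c)∫u², and for the modes u_n = sin(nπ(x−x₀)/L) (x₀ the left endpoint) one has ∫u_n²/∫(u_n')² = (L/(nπ))² → 0, so a(u_n,u_n)/||u_n||_{H^1}² → 1. Hence the optimal constant is α = 1.
Therefore α = 1.


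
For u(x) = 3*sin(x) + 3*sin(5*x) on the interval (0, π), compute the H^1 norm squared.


||u||_{H^1(0,π)}^2 = 126*π

u'(x) = 3*cos(x) + 15*cos(5*x).
Expand u² and (u')² and integrate term by term on (0, π), using: for integers n ≥ 1, ∫_0^π sin²(nx) dx = ∫_0^π cos²(nx) dx = π/2; for n ≠ n', ∫_0^π sin(nx)sin(n'x) dx = ∫_0^π cos(nx)cos(n'x) dx = 0; and by product-to-sum, ∫_0^π sin(nx)cos(n'x) dx = ½∫_0^π [sin((n+n')x) + sin((n−n')x)] dx, which is 0 when n+n' is even and 2n/(n²−n'²) when n+n' is odd (it need not vanish on (0, π)).
  u² squared terms: (3)²·∫sin(x)² dx = 9·π/2 = 9*π/2;  (3)²·∫sin(5x)² dx = 9·π/2 = 9*π/2.
  u² cross terms: 2·(3)·(3)·∫sin(x)·sin(5x) dx = 18·(0) = 0.
  So ∫_0^π u² dx = 9*π/2 + 9*π/2 + 0 = 9*π.
  (u')² squared terms: (3)²·∫cos(x)² dx = 9·π/2 = 9*π/2;  (15)²·∫cos(5x)² dx = 225·π/2 = 225*π/2.
  (u')² cross terms: 2·(3)·(15)·∫cos(x)·cos(5x) dx = 90·(0) = 0.
  So ∫_0^π (u')² dx = 9*π/2 + 225*π/2 + 0 = 117*π.
||u||_{H^1}^2 = (9*π) + (117*π) = 126*π.


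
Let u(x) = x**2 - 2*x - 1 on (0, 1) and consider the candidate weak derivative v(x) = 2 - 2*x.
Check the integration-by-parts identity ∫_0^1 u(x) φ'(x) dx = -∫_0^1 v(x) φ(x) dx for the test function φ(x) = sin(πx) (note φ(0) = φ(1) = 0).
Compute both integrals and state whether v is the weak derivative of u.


LHS = 2/π, RHS = -2/π. No, v is not the weak derivative of u.

u(x) = x**2 - 2*x - 1, classical derivative u'(x) = 2*x - 2.
φ(x) = sin(πx), so φ'(x) = π*cos(π*x).
Note φ(0) = φ(1) = 0, so the boundary term u·φ vanishes.
LHS = ∫_0^1 u(x) φ'(x) dx = ∫_0^1 (π*x^2*cos(π*x) - 2*π*x*cos(π*x) - π*cos(π*x)) dx. Term by term:
  ∫_0^1 -π*cos(π*x) dx = 0;  ∫_0^1 π*x^2*cos(π*x) dx = -2/π;  ∫_0^1 -2*π*x*cos(π*x) dx = 4/π.
Sum: 0 − 2/π + 4/π = 2/π.
So LHS = 2/π.
∫_0^1 v(x) φ(x) dx = ∫_0^1 (-2*x*sin(π*x) + 2*sin(π*x)) dx. Term by term:
  ∫_0^1 2*sin(π*x) dx = 4/π;  ∫_0^1 -2*x*sin(π*x) dx = -2/π.
Sum: 4/π − 2/π = 2/π.
So RHS = -∫_0^1 v(x) φ(x) dx = -2/π.
LHS − RHS = 4/π ≠ 0, so the identity fails.
(For a valid weak derivative the identity must hold for EVERY test function, in particular this one. The failure shows v is NOT the weak derivative of u.)
Correct weak derivative would be u'(x) = 2*x - 2.


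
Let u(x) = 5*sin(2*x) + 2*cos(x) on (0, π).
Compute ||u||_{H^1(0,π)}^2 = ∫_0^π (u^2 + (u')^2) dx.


||u||_{H^1(0,π)}^2 = 160/3 + 133*π/2

u'(x) = -2*sin(x) + 10*cos(2*x).
Expand u² and (u')² and integrate term by term on (0, π), using: for integers n ≥ 1, ∫_0^π sin²(nx) dx = ∫_0^π cos²(nx) dx = π/2; for n ≠ n', ∫_0^π sin(nx)sin(n'x) dx = ∫_0^π cos(nx)cos(n'x) dx = 0; and by product-to-sum, ∫_0^π sin(nx)cos(n'x) dx = ½∫_0^π [sin((n+n')x) + sin((n−n')x)] dx, which is 0 when n+n' is even and 2n/(n²−n'²) when n+n' is odd (it need not vanish on (0, π)).
  u² squared terms: (2)²·∫cos(x)² dx = 4·π/2 = 2*π;  (5)²·∫sin(2x)² dx = 25·π/2 = 25*π/2.
  u² cross terms: 2·(2)·(5)·∫cos(x)·sin(2x) dx = 20·(4/3) = 80/3.
  So ∫_0^π u² dx = 2*π + 25*π/2 + 80/3 = 80/3 + 29*π/2.
  (u')² squared terms: (-2)²·∫sin(x)² dx = 4·π/2 = 2*π;  (10)²·∫cos(2x)² dx = 100·π/2 = 50*π.
  (u')² cross terms: 2·(-2)·(10)·∫sin(x)·cos(2x) dx = -40·(-2/3) = 80/3.
  So ∫_0^π (u')² dx = 2*π + 50*π + 80/3 = 80/3 + 52*π.
||u||_{H^1}^2 = (80/3 + 29*π/2) + (80/3 + 52*π) = 160/3 + 133*π/2.


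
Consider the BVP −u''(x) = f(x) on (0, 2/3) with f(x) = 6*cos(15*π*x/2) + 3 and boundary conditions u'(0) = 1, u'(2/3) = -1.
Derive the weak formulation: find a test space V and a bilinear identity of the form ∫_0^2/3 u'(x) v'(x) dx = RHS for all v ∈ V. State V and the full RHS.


V = H^1(0, 2/3) (v unrestricted at boundary; u is determined up to an additive constant); weak form: ∫_0^2/3 u'v' dx = ∫_0^2/3 (6*cos(15*π*x/2) + 3) v dx − v(2/3) − v(0) for all v ∈ V.

Multiply both sides by a test function v and integrate from 0 to 2/3:
  ∫_0^2/3 −u''(x) v(x) dx = ∫_0^2/3 f(x) v(x) dx.
Integrate the LHS by parts once:
  ∫_0^2/3 −u'' v dx = −[u'(x) v(x)]_0^2/3 + ∫_0^2/3 u'(x) v'(x) dx.
Thus ∫_0^2/3 u'(x) v'(x) dx = ∫_0^2/3 f(x) v(x) dx + [u'(x) v(x)]_0^2/3.
Choose V so that boundary terms are either known or forced to vanish.
u has inhomogeneous Neumann u'(0) = 1, u'(2/3) = -1. [u' v]_0^2/3 = (-1)·v(2/3) − (1)·v(0) = − v(2/3) − v(0). Take V = H^1(0, 2/3); boundary term becomes part of RHS.
Weak formulation: find u (satisfying any essential BC) such that ∫_0^2/3 u'(x) v'(x) dx = ∫_0^2/3 f v dx − v(2/3) − v(0) for all v ∈ V (Neumann data are natural BCs: they enter the RHS as boundary terms).
Substituting f(x) = 6*cos(15*π*x/2) + 3, the right-hand side is ∫_0^2/3 (6*cos(15*π*x/2) + 3) v dx − v(2/3) − v(0).
Compatibility check (pure Neumann): taking v ≡ 1 ∈ V gives 0 = ∫_0^2/3 f dx + (-1) − (1), i.e. ∫_0^2/3 f dx must equal u'(0) − u'(2/3) = 2. Indeed ∫_0^2/3 (6*cos(15*π*x/2) + 3) dx = 2, so the data are compatible. The solution is then unique only up to an additive constant (fix it e.g. by requiring ∫_0^2/3 u dx = 0).


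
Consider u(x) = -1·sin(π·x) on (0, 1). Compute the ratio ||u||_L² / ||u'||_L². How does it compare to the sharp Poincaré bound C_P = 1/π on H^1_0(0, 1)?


||u||_L² / ||u'||_L² = 1/π = C_P.

u(x) = -1·sin(π·x), so u'(x) = -π*cos(π*x).
Writing u(x) = A·sin(kπx/L) with A = -1 and k = 1, use ∫_0^L sin²(kπx/L) dx = L/2 and ∫_0^L cos²(kπx/L) dx = L/2.
u² = 1·sin²(π·x) and (u')² = π^2·cos²(π·x), and each of sin², cos² integrates to L/2 = 1/2 over (0, 1).
∫_0^1 u² dx = 1/2, so ||u||_L² = sqrt(2)/2.
∫_0^1 (u')² dx = π^2/2, so ||u'||_L² = sqrt(2)*π/2.
Ratio ||u||_L² / ||u'||_L² = 1/π.
Sharp Poincaré constant on H^1_0(0, 1) is C_P = L/π = 1/π, achieved by sin(π·x).
This is the k = 1 eigenfunction (up to amplitude), so the ratio equals the sharp Poincaré constant exactly.


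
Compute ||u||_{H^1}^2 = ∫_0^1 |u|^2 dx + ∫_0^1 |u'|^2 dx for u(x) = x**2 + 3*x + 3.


||u||_{H^1}^2 = 1231/30

The H^1 norm (squared) on an interval (0, L) is
  ||u||_{H^1}^2 = ∫_0^L u(x)^2 dx + ∫_0^L u'(x)^2 dx.
Compute u'(x) = 2*x + 3.
Then u(x)^2 = x**4 + 6*x**3 + 15*x**2 + 18*x + 9 and u'(x)^2 = 4*x**2 + 12*x + 9.
Integrate each monomial from 0 to 1 using ∫_0^1 c·x^n dx = c·1^(n+1)/(n+1):
  ∫_0^1 u(x)^2 dx = ∫_0^1 (x^4 + 6*x^3 + 15*x^2 + 18*x + 9) dx. Term by term:
    ∫_0^1 x^4 dx = 1/5;  ∫_0^1 6*x^3 dx = 3/2;  ∫_0^1 15*x^2 dx = 5;
    ∫_0^1 18*x dx = 9;  ∫_0^1 9 dx = 9.
  Sum: 1/5 + 3/2 + 5 + 9 + 9 = 247/10.
  ∫_0^1 u'(x)^2 dx = ∫_0^1 (4*x^2 + 12*x + 9) dx. Term by term:
    ∫_0^1 4*x^2 dx = 4/3;  ∫_0^1 12*x dx = 6;  ∫_0^1 9 dx = 9.
  Sum: 4/3 + 6 + 9 = 49/3.
Adding: ||u||_{H^1}^2 = 247/10 + 49/3 = 1231/30.


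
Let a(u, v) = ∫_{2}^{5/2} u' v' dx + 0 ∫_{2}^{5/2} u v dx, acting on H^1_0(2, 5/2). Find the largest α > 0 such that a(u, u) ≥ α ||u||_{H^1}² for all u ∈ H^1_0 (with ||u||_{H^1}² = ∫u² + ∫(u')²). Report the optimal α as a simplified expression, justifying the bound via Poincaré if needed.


α = 4*π^2/(1 + 4*π^2)

Coercivity of a(·,·) on H^1_0(2, 5/2) means a(u, u) ≥ α ||u||_{H^1}² for every u ∈ H^1_0.
The interval has length L = 1/2, and Poincaré/coercivity depend only on L. Here a(u, u) = ∫(u')² + (0)·∫u².
Here c = 0, so a(u,u) = ∫(u')² alone. The condition a(u,u) ≥ α||u||_{H^1}² reads (1−α)∫(u')² ≥ (α−c)∫u². Any admissible α is ≤ 1 (rapidly oscillating u have ∫u²/∫(u')² → 0), and α = 1 would force 0 ≥ (1−c)∫u², impossible since c < 1; so 1−α > 0. By the sharp Poincaré inequality on H^1_0 of an interval of length L, ∫(u')² ≥ (π/L)²∫u² with equality for the first sine mode sin(π(x−x₀)/L) (x₀ the left endpoint), so the inequality holds for all u iff (1−α)(π/L)² ≥ α − c, i.e. α ≤ ((π/L)² + c)/((π/L)² + 1) = (1 + c(L/π)²)/(1 + (L/π)²). (Direct route, valid since c ≤ 0: Poincaré gives c∫u² ≥ c(L/π)²∫(u')², so a(u,u) ≥ (1 + c(L/π)²)∫(u')², while ||u||_{H^1}² ≤ (1 + (L/π)²)∫(u')²; dividing yields the same α.) With (π/L)² = 4*π^2 and c = 0, the largest admissible constant is α = ((π/L)² + c)/((π/L)² + 1).
Simplifying, α = 4*π^2/(1 + 4*π^2).


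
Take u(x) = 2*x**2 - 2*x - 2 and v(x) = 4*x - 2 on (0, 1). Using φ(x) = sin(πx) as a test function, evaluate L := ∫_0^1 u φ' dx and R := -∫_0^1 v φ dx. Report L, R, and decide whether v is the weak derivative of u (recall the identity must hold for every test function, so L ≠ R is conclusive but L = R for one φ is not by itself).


LHS = 0, RHS = 0. Yes, v = u' weakly.

u(x) = 2*x**2 - 2*x - 2, classical derivative u'(x) = 4*x - 2.
φ(x) = sin(πx), so φ'(x) = π*cos(π*x).
Note φ(0) = φ(1) = 0, so the boundary term u·φ vanishes.
LHS = ∫_0^1 u(x) φ'(x) dx = ∫_0^1 (2*π*x^2*cos(π*x) - 2*π*x*cos(π*x) - 2*π*cos(π*x)) dx. Term by term:
  ∫_0^1 -2*π*cos(π*x) dx = 0;  ∫_0^1 -2*π*x*cos(π*x) dx = 4/π;  ∫_0^1 2*π*x^2*cos(π*x) dx = -4/π.
Sum: 0 + 4/π − 4/π = 0.
So LHS = 0.
∫_0^1 v(x) φ(x) dx = ∫_0^1 (4*x*sin(π*x) - 2*sin(π*x)) dx. Term by term:
  ∫_0^1 -2*sin(π*x) dx = -4/π;  ∫_0^1 4*x*sin(π*x) dx = 4/π.
Sum: -4/π + 4/π = 0.
So RHS = -∫_0^1 v(x) φ(x) dx = 0.
LHS = RHS, so the identity holds for this test φ.
Moreover u is smooth here and v(x) = u'(x) = 4*x - 2 pointwise, so the identity holds for every test function. Hence v is the weak derivative of u.


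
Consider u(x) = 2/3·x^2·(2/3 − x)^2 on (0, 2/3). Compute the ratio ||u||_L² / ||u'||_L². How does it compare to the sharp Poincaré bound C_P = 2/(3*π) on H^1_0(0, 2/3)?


||u||_L² / ||u'||_L² = sqrt(3)/9 < C_P = 2/(3*π).

u(x) = 2/3·x^2·(2/3 − x)^2, so u'(x) = 8*x*(3*x - 2)*(3*x - 1)/27.
u(x) = 2/3·x^2·(2/3 − x)^2 vanishes at x = 0 and x = 2/3, so u ∈ H^1_0(0, 2/3). Differentiate via the product rule and integrate the resulting polynomials term by term.
  ∫_0^2/3 u² dx = ∫_0^2/3 (4*x^8/9 - 32*x^7/27 + 32*x^6/27 - 128*x^5/243 + 64*x^4/729) dx. Term by term:
    ∫_0^2/3 4*x^8/9 dx = 2048/1594323;  ∫_0^2/3 -32*x^7/27 dx = -1024/177147;  ∫_0^2/3 32*x^6/27 dx = 4096/413343;
    ∫_0^2/3 -128*x^5/243 dx = -4096/531441;  ∫_0^2/3 64*x^4/729 dx = 2048/885735.
  Sum: 2048/1594323 − 1024/177147 + 4096/413343 − 4096/531441 + 2048/885735 = 1024/55801305.
  ∫_0^2/3 (u')² dx = ∫_0^2/3 (64*x^6/9 - 128*x^5/9 + 832*x^4/81 - 256*x^3/81 + 256*x^2/729) dx. Term by term:
    ∫_0^2/3 64*x^6/9 dx = 8192/137781;  ∫_0^2/3 -128*x^5/9 dx = -4096/19683;  ∫_0^2/3 832*x^4/81 dx = 26624/98415;
    ∫_0^2/3 -256*x^3/81 dx = -1024/6561;  ∫_0^2/3 256*x^2/729 dx = 2048/59049.
  Sum: 8192/137781 − 4096/19683 + 26624/98415 − 1024/6561 + 2048/59049 = 1024/2066715.
∫_0^2/3 u² dx = 1024/55801305, so ||u||_L² = 32*sqrt(105)/76545.
∫_0^2/3 (u')² dx = 1024/2066715, so ||u'||_L² = 32*sqrt(35)/8505.
Ratio ||u||_L² / ||u'||_L² = sqrt(3)/9.
Sharp Poincaré constant on H^1_0(0, 2/3) is C_P = L/π = 2/(3*π), achieved by sin(3*π/2·x).
A polynomial bump cannot attain the sharp Poincaré constant (only the first sine eigenfunction does), so the ratio is strictly less than C_P, consistent with ||u||_L² ≤ C_P ||u'||_L².


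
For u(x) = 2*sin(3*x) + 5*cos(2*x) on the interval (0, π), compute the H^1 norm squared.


||u||_{H^1(0,π)}^2 = 120 + 165*π/2

u'(x) = -10*sin(2*x) + 6*cos(3*x).
Expand u² and (u')² and integrate term by term on (0, π), using: for integers n ≥ 1, ∫_0^π sin²(nx) dx = ∫_0^π cos²(nx) dx = π/2; for n ≠ n', ∫_0^π sin(nx)sin(n'x) dx = ∫_0^π cos(nx)cos(n'x) dx = 0; and by product-to-sum, ∫_0^π sin(nx)cos(n'x) dx = ½∫_0^π [sin((n+n')x) + sin((n−n')x)] dx, which is 0 when n+n' is even and 2n/(n²−n'²) when n+n' is odd (it need not vanish on (0, π)).
  u² squared terms: (2)²·∫sin(3x)² dx = 4·π/2 = 2*π;  (5)²·∫cos(2x)² dx = 25·π/2 = 25*π/2.
  u² cross terms: 2·(2)·(5)·∫sin(3x)·cos(2x) dx = 20·(6/5) = 24.
  So ∫_0^π u² dx = 2*π + 25*π/2 + 24 = 24 + 29*π/2.
  (u')² squared terms: (-10)²·∫sin(2x)² dx = 100·π/2 = 50*π;  (6)²·∫cos(3x)² dx = 36·π/2 = 18*π.
  (u')² cross terms: 2·(-10)·(6)·∫sin(2x)·cos(3x) dx = -120·(-4/5) = 96.
  So ∫_0^π (u')² dx = 50*π + 18*π + 96 = 96 + 68*π.
||u||_{H^1}^2 = (24 + 29*π/2) + (96 + 68*π) = 120 + 165*π/2.


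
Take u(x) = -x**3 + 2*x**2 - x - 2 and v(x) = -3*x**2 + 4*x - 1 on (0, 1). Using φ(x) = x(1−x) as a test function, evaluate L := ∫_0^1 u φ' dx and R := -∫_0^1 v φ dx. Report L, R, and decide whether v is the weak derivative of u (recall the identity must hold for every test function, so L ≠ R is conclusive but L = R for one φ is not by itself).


LHS = -1/60, RHS = -1/60. Yes, v = u' weakly.

u(x) = -x**3 + 2*x**2 - x - 2, classical derivative u'(x) = -3*x**2 + 4*x - 1.
φ(x) = x(1−x), so φ'(x) = 1 - 2*x.
Note φ(0) = φ(1) = 0, so the boundary term u·φ vanishes.
LHS = ∫_0^1 u(x) φ'(x) dx = ∫_0^1 (2*x^4 - 5*x^3 + 4*x^2 + 3*x - 2) dx. Term by term:
  ∫_0^1 2*x^4 dx = 2/5;  ∫_0^1 -5*x^3 dx = -5/4;  ∫_0^1 4*x^2 dx = 4/3;
  ∫_0^1 3*x dx = 3/2;  ∫_0^1 -2 dx = -2.
Sum: 2/5 − 5/4 + 4/3 + 3/2 − 2 = -1/60.
So LHS = -1/60.
∫_0^1 v(x) φ(x) dx = ∫_0^1 (3*x^4 - 7*x^3 + 5*x^2 - x) dx. Term by term:
  ∫_0^1 3*x^4 dx = 3/5;  ∫_0^1 -7*x^3 dx = -7/4;  ∫_0^1 5*x^2 dx = 5/3;
  ∫_0^1 -x dx = -1/2.
Sum: 3/5 − 7/4 + 5/3 − 1/2 = 1/60.
So RHS = -∫_0^1 v(x) φ(x) dx = -1/60.
LHS = RHS, so the identity holds for this test φ.
Moreover u is smooth here and v(x) = u'(x) = -3*x**2 + 4*x - 1 pointwise, so the identity holds for every test function. Hence v is the weak derivative of u.


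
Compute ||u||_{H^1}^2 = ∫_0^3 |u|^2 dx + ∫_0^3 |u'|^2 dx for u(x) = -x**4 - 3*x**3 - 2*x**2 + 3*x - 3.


||u||_{H^1}^2 = 883503/28

The H^1 norm (squared) on an interval (0, L) is
  ||u||_{H^1}^2 = ∫_0^L u(x)^2 dx + ∫_0^L u'(x)^2 dx.
Compute u'(x) = -4*x**3 - 9*x**2 - 4*x + 3.
Then u(x)^2 = x**8 + 6*x**7 + 13*x**6 + 6*x**5 - 8*x**4 + 6*x**3 + 21*x**2 - 18*x + 9 and u'(x)^2 = 16*x**6 + 72*x**5 + 113*x**4 + 48*x**3 - 38*x**2 - 24*x + 9.
Integrate each monomial from 0 to 3 using ∫_0^3 c·x^n dx = c·3^(n+1)/(n+1):
  ∫_0^3 u(x)^2 dx = ∫_0^3 (x^8 + 6*x^7 + 13*x^6 + 6*x^5 - 8*x^4 + 6*x^3 + 21*x^2 - 18*x + 9) dx. Term by term:
    ∫_0^3 x^8 dx = 2187;  ∫_0^3 6*x^7 dx = 19683/4;  ∫_0^3 13*x^6 dx = 28431/7;
    ∫_0^3 6*x^5 dx = 729;  ∫_0^3 -8*x^4 dx = -1944/5;  ∫_0^3 6*x^3 dx = 243/2;
    ∫_0^3 21*x^2 dx = 189;  ∫_0^3 -18*x dx = -81;  ∫_0^3 9 dx = 27.
  Sum: 2187 + 19683/4 + 28431/7 + 729 − 1944/5 + 243/2 + 189 − 81 + 27 = 1647243/140.
  ∫_0^3 u'(x)^2 dx = ∫_0^3 (16*x^6 + 72*x^5 + 113*x^4 + 48*x^3 - 38*x^2 - 24*x + 9) dx. Term by term:
    ∫_0^3 16*x^6 dx = 34992/7;  ∫_0^3 72*x^5 dx = 8748;  ∫_0^3 113*x^4 dx = 27459/5;
    ∫_0^3 48*x^3 dx = 972;  ∫_0^3 -38*x^2 dx = -342;  ∫_0^3 -24*x dx = -108;
    ∫_0^3 9 dx = 27.
  Sum: 34992/7 + 8748 + 27459/5 + 972 − 342 − 108 + 27 = 692568/35.
Adding: ||u||_{H^1}^2 = 1647243/140 + 692568/35 = 883503/28.


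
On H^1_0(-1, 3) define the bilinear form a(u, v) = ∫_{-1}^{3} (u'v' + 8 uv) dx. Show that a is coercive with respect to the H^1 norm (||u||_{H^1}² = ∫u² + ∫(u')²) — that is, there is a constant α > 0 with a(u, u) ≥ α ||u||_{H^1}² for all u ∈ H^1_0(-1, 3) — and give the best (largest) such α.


α = 1

Coercivity of a(·,·) on H^1_0(-1, 3) means a(u, u) ≥ α ||u||_{H^1}² for every u ∈ H^1_0.
The interval has length L = 4, and Poincaré/coercivity depend only on L. Here a(u, u) = ∫(u')² + (8)·∫u².
Here c = 8 ≥ 1, so a(u,u) = ∫(u')² + c∫u² ≥ ∫(u')² + ∫u² = ||u||_{H^1}², i.e. α = 1 works. No larger α is possible: a(u,u) ≥ α||u||_{H^1}² means (1−α)∫(u')² ≥ (α−c)∫u², and for the modes u_n = sin(nπ(x−x₀)/L) (x₀ the left endpoint) one has ∫u_n²/∫(u_n')² = (L/(nπ))² → 0, so a(u_n,u_n)/||u_n||_{H^1}² → 1. Hence the optimal constant is α = 1.
Therefore α = 1.


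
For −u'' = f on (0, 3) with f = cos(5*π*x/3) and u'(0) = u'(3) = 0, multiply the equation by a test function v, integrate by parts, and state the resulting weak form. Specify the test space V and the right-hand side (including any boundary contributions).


V = H^1(0, 3) (no boundary constraint on v; u is determined up to an additive constant); weak form: ∫_0^3 u'v' dx = ∫_0^3 (cos(5*π*x/3)) v dx for all v ∈ V.

Multiply both sides by a test function v and integrate from 0 to 3:
  ∫_0^3 −u''(x) v(x) dx = ∫_0^3 f(x) v(x) dx.
Integrate the LHS by parts once:
  ∫_0^3 −u'' v dx = −[u'(x) v(x)]_0^3 + ∫_0^3 u'(x) v'(x) dx.
Thus ∫_0^3 u'(x) v'(x) dx = ∫_0^3 f(x) v(x) dx + [u'(x) v(x)]_0^3.
Choose V so that boundary terms are either known or forced to vanish.
u has homogeneous Neumann: u'(0) = u'(3) = 0. So [u' v]_0^3 = 0·v(3) − 0·v(0) = 0 for any v; take V = H^1(0, 3).
Weak formulation: find u (satisfying any essential BC) such that ∫_0^3 u'(x) v'(x) dx = ∫_0^3 f v dx for all v ∈ V (homogeneous Neumann, so boundary terms vanish).
Substituting f(x) = cos(5*π*x/3), the right-hand side is ∫_0^3 (cos(5*π*x/3)) v dx.
Compatibility check (pure Neumann): taking v ≡ 1 ∈ V gives 0 = ∫_0^3 f dx + (0) − (0), i.e. ∫_0^3 f dx must equal u'(0) − u'(3) = 0. Indeed ∫_0^3 (cos(5*π*x/3)) dx = 0, so the data are compatible. The solution is then unique only up to an additive constant (fix it e.g. by requiring ∫_0^3 u dx = 0).


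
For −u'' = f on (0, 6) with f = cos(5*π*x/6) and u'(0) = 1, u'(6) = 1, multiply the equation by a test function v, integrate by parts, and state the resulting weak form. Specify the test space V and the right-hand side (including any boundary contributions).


V = H^1(0, 6) (v unrestricted at boundary; u is determined up to an additive constant); weak form: ∫_0^6 u'v' dx = ∫_0^6 (cos(5*π*x/6)) v dx + v(6) − v(0) for all v ∈ V.

Multiply both sides by a test function v and integrate from 0 to 6:
  ∫_0^6 −u''(x) v(x) dx = ∫_0^6 f(x) v(x) dx.
Integrate the LHS by parts once:
  ∫_0^6 −u'' v dx = −[u'(x) v(x)]_0^6 + ∫_0^6 u'(x) v'(x) dx.
Thus ∫_0^6 u'(x) v'(x) dx = ∫_0^6 f(x) v(x) dx + [u'(x) v(x)]_0^6.
Choose V so that boundary terms are either known or forced to vanish.
u has inhomogeneous Neumann u'(0) = 1, u'(6) = 1. [u' v]_0^6 = (1)·v(6) − (1)·v(0) = v(6) − v(0). Take V = H^1(0, 6); boundary term becomes part of RHS.
Weak formulation: find u (satisfying any essential BC) such that ∫_0^6 u'(x) v'(x) dx = ∫_0^6 f v dx + v(6) − v(0) for all v ∈ V (Neumann data are natural BCs: they enter the RHS as boundary terms).
Substituting f(x) = cos(5*π*x/6), the right-hand side is ∫_0^6 (cos(5*π*x/6)) v dx + v(6) − v(0).
Compatibility check (pure Neumann): taking v ≡ 1 ∈ V gives 0 = ∫_0^6 f dx + (1) − (1), i.e. ∫_0^6 f dx must equal u'(0) − u'(6) = 0. Indeed ∫_0^6 (cos(5*π*x/6)) dx = 0, so the data are compatible. The solution is then unique only up to an additive constant (fix it e.g. by requiring ∫_0^6 u dx = 0).


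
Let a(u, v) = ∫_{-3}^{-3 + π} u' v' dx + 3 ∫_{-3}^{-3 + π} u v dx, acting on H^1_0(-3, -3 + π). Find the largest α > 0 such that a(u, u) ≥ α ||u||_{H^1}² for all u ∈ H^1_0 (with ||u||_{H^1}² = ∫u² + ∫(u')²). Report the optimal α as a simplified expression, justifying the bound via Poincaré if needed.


α = 1

Coercivity of a(·,·) on H^1_0(-3, -3 + π) means a(u, u) ≥ α ||u||_{H^1}² for every u ∈ H^1_0.
The interval has length L = π, and Poincaré/coercivity depend only on L. Here a(u, u) = ∫(u')² + (3)·∫u².
Here c = 3 ≥ 1, so a(u,u) = ∫(u')² + c∫u² ≥ ∫(u')² + ∫u² = ||u||_{H^1}², i.e. α = 1 works. No larger α is possible: a(u,u) ≥ α||u||_{H^1}² means (1−α)∫(u')² ≥ (α−c)∫u², and for the modes u_n = sin(nπ(x−x₀)/L) (x₀ the left endpoint) one has ∫u_n²/∫(u_n')² = (L/(nπ))² → 0, so a(u_n,u_n)/||u_n||_{H^1}² → 1. Hence the optimal constant is α = 1.
Therefore α = 1.


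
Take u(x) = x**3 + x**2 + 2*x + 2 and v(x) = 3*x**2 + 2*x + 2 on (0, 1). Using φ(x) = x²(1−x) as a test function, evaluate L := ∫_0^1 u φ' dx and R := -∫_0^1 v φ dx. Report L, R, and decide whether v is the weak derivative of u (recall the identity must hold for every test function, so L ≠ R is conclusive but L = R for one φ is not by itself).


LHS = -11/30, RHS = -11/30. Yes, v = u' weakly.

u(x) = x**3 + x**2 + 2*x + 2, classical derivative u'(x) = 3*x**2 + 2*x + 2.
φ(x) = x²(1−x), so φ'(x) = x*(2 - 3*x).
Note φ(0) = φ(1) = 0, so the boundary term u·φ vanishes.
LHS = ∫_0^1 u(x) φ'(x) dx = ∫_0^1 (-3*x^5 - x^4 - 4*x^3 - 2*x^2 + 4*x) dx. Term by term:
  ∫_0^1 -3*x^5 dx = -1/2;  ∫_0^1 -x^4 dx = -1/5;  ∫_0^1 -4*x^3 dx = -1;
  ∫_0^1 -2*x^2 dx = -2/3;  ∫_0^1 4*x dx = 2.
Sum: -1/2 − 1/5 − 1 − 2/3 + 2 = -11/30.
So LHS = -11/30.
∫_0^1 v(x) φ(x) dx = ∫_0^1 (-3*x^5 + x^4 + 2*x^2) dx. Term by term:
  ∫_0^1 -3*x^5 dx = -1/2;  ∫_0^1 x^4 dx = 1/5;  ∫_0^1 2*x^2 dx = 2/3.
Sum: -1/2 + 1/5 + 2/3 = 11/30.
So RHS = -∫_0^1 v(x) φ(x) dx = -11/30.
LHS = RHS, so the identity holds for this test φ.
Moreover u is smooth here and v(x) = u'(x) = 3*x**2 + 2*x + 2 pointwise, so the identity holds for every test function. Hence v is the weak derivative of u.


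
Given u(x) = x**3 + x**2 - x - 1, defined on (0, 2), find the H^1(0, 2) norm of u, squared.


||u||_{H^1}^2 = 12056/105

The H^1 norm (squared) on an interval (0, L) is
  ||u||_{H^1}^2 = ∫_0^L u(x)^2 dx + ∫_0^L u'(x)^2 dx.
Compute u'(x) = 3*x**2 + 2*x - 1.
Then u(x)^2 = x**6 + 2*x**5 - x**4 - 4*x**3 - x**2 + 2*x + 1 and u'(x)^2 = 9*x**4 + 12*x**3 - 2*x**2 - 4*x + 1.
Integrate each monomial from 0 to 2 using ∫_0^2 c·x^n dx = c·2^(n+1)/(n+1):
  ∫_0^2 u(x)^2 dx = ∫_0^2 (x^6 + 2*x^5 - x^4 - 4*x^3 - x^2 + 2*x + 1) dx. Term by term:
    ∫_0^2 x^6 dx = 128/7;  ∫_0^2 2*x^5 dx = 64/3;  ∫_0^2 -x^4 dx = -32/5;
    ∫_0^2 -4*x^3 dx = -16;  ∫_0^2 -x^2 dx = -8/3;  ∫_0^2 2*x dx = 4;
    ∫_0^2 1 dx = 2.
  Sum: 128/7 + 64/3 − 32/5 − 16 − 8/3 + 4 + 2 = 2158/105.
  ∫_0^2 u'(x)^2 dx = ∫_0^2 (9*x^4 + 12*x^3 - 2*x^2 - 4*x + 1) dx. Term by term:
    ∫_0^2 9*x^4 dx = 288/5;  ∫_0^2 12*x^3 dx = 48;  ∫_0^2 -2*x^2 dx = -16/3;
    ∫_0^2 -4*x dx = -8;  ∫_0^2 1 dx = 2.
  Sum: 288/5 + 48 − 16/3 − 8 + 2 = 1414/15.
Adding: ||u||_{H^1}^2 = 2158/105 + 1414/15 = 12056/105.


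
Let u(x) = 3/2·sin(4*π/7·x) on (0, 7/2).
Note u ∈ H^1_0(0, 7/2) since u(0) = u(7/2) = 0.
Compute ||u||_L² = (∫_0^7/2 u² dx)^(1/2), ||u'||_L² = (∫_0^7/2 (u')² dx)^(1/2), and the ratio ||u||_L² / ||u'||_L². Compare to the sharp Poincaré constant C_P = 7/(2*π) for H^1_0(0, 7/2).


||u||_L² / ||u'||_L² = 7/(4*π) < C_P = 7/(2*π).

u(x) = 3/2·sin(4*π/7·x), so u'(x) = 6*π*cos(4*π*x/7)/7.
Writing u(x) = A·sin(kπx/L) with A = 3/2 and k = 2, use ∫_0^L sin²(kπx/L) dx = L/2 and ∫_0^L cos²(kπx/L) dx = L/2.
u² = 9/4·sin²(4*π/7·x) and (u')² = 36*π^2/49·cos²(4*π/7·x), and each of sin², cos² integrates to L/2 = 7/4 over (0, 7/2).
∫_0^7/2 u² dx = 63/16, so ||u||_L² = 3*sqrt(7)/4.
∫_0^7/2 (u')² dx = 9*π^2/7, so ||u'||_L² = 3*sqrt(7)*π/7.
Ratio ||u||_L² / ||u'||_L² = 7/(4*π).
Sharp Poincaré constant on H^1_0(0, 7/2) is C_P = L/π = 7/(2*π), achieved by sin(2*π/7·x).
This is the k = 2 harmonic; the ratio L/(kπ) is strictly less than C_P = L/π, consistent with the sharp inequality ||u||_L² ≤ C_P ||u'||_L².


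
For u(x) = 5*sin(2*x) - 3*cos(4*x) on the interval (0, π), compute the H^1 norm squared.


||u||_{H^1(0,π)}^2 = 139*π

u'(x) = 12*sin(4*x) + 10*cos(2*x).
Expand u² and (u')² and integrate term by term on (0, π), using: for integers n ≥ 1, ∫_0^π sin²(nx) dx = ∫_0^π cos²(nx) dx = π/2; for n ≠ n', ∫_0^π sin(nx)sin(n'x) dx = ∫_0^π cos(nx)cos(n'x) dx = 0; and by product-to-sum, ∫_0^π sin(nx)cos(n'x) dx = ½∫_0^π [sin((n+n')x) + sin((n−n')x)] dx, which is 0 when n+n' is even and 2n/(n²−n'²) when n+n' is odd (it need not vanish on (0, π)).
  u² squared terms: (-3)²·∫cos(4x)² dx = 9·π/2 = 9*π/2;  (5)²·∫sin(2x)² dx = 25·π/2 = 25*π/2.
  u² cross terms: 2·(-3)·(5)·∫cos(4x)·sin(2x) dx = -30·(0) = 0.
  So ∫_0^π u² dx = 9*π/2 + 25*π/2 + 0 = 17*π.
  (u')² squared terms: (10)²·∫cos(2x)² dx = 100·π/2 = 50*π;  (12)²·∫sin(4x)² dx = 144·π/2 = 72*π.
  (u')² cross terms: 2·(10)·(12)·∫cos(2x)·sin(4x) dx = 240·(0) = 0.
  So ∫_0^π (u')² dx = 50*π + 72*π + 0 = 122*π.
||u||_{H^1}^2 = (17*π) + (122*π) = 139*π.


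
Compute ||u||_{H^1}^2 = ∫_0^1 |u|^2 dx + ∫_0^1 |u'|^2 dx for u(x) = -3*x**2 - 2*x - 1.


||u||_{H^1}^2 = 587/15

The H^1 norm (squared) on an interval (0, L) is
  ||u||_{H^1}^2 = ∫_0^L u(x)^2 dx + ∫_0^L u'(x)^2 dx.
Compute u'(x) = -6*x - 2.
Then u(x)^2 = 9*x**4 + 12*x**3 + 10*x**2 + 4*x + 1 and u'(x)^2 = 36*x**2 + 24*x + 4.
Integrate each monomial from 0 to 1 using ∫_0^1 c·x^n dx = c·1^(n+1)/(n+1):
  ∫_0^1 u(x)^2 dx = ∫_0^1 (9*x^4 + 12*x^3 + 10*x^2 + 4*x + 1) dx. Term by term:
    ∫_0^1 9*x^4 dx = 9/5;  ∫_0^1 12*x^3 dx = 3;  ∫_0^1 10*x^2 dx = 10/3;
    ∫_0^1 4*x dx = 2;  ∫_0^1 1 dx = 1.
  Sum: 9/5 + 3 + 10/3 + 2 + 1 = 167/15.
  ∫_0^1 u'(x)^2 dx = ∫_0^1 (36*x^2 + 24*x + 4) dx. Term by term:
    ∫_0^1 36*x^2 dx = 12;  ∫_0^1 24*x dx = 12;  ∫_0^1 4 dx = 4.
  Sum: 12 + 12 + 4 = 28.
Adding: ||u||_{H^1}^2 = 167/15 + 28 = 587/15.


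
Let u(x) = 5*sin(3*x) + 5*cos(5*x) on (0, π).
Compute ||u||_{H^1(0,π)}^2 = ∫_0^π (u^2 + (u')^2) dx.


||u||_{H^1(0,π)}^2 = 450*π

u'(x) = -25*sin(5*x) + 15*cos(3*x).
Expand u² and (u')² and integrate term by term on (0, π), using: for integers n ≥ 1, ∫_0^π sin²(nx) dx = ∫_0^π cos²(nx) dx = π/2; for n ≠ n', ∫_0^π sin(nx)sin(n'x) dx = ∫_0^π cos(nx)cos(n'x) dx = 0; and by product-to-sum, ∫_0^π sin(nx)cos(n'x) dx = ½∫_0^π [sin((n+n')x) + sin((n−n')x)] dx, which is 0 when n+n' is even and 2n/(n²−n'²) when n+n' is odd (it need not vanish on (0, π)).
  u² squared terms: (5)²·∫cos(5x)² dx = 25·π/2 = 25*π/2;  (5)²·∫sin(3x)² dx = 25·π/2 = 25*π/2.
  u² cross terms: 2·(5)·(5)·∫cos(5x)·sin(3x) dx = 50·(0) = 0.
  So ∫_0^π u² dx = 25*π/2 + 25*π/2 + 0 = 25*π.
  (u')² squared terms: (-25)²·∫sin(5x)² dx = 625·π/2 = 625*π/2;  (15)²·∫cos(3x)² dx = 225·π/2 = 225*π/2.
  (u')² cross terms: 2·(-25)·(15)·∫sin(5x)·cos(3x) dx = -750·(0) = 0.
  So ∫_0^π (u')² dx = 625*π/2 + 225*π/2 + 0 = 425*π.
||u||_{H^1}^2 = (25*π) + (425*π) = 450*π.


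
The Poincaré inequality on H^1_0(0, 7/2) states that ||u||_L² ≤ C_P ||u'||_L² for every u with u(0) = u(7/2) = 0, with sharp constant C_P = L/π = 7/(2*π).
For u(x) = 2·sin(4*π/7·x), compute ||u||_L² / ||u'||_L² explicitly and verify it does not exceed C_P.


||u||_L² / ||u'||_L² = 7/(4*π) < C_P = 7/(2*π).

u(x) = 2·sin(4*π/7·x), so u'(x) = 8*π*cos(4*π*x/7)/7.
Writing u(x) = A·sin(kπx/L) with A = 2 and k = 2, use ∫_0^L sin²(kπx/L) dx = L/2 and ∫_0^L cos²(kπx/L) dx = L/2.
u² = 4·sin²(4*π/7·x) and (u')² = 64*π^2/49·cos²(4*π/7·x), and each of sin², cos² integrates to L/2 = 7/4 over (0, 7/2).
∫_0^7/2 u² dx = 7, so ||u||_L² = sqrt(7).
∫_0^7/2 (u')² dx = 16*π^2/7, so ||u'||_L² = 4*sqrt(7)*π/7.
Ratio ||u||_L² / ||u'||_L² = 7/(4*π).
Sharp Poincaré constant on H^1_0(0, 7/2) is C_P = L/π = 7/(2*π), achieved by sin(2*π/7·x).
This is the k = 2 harmonic; the ratio L/(kπ) is strictly less than C_P = L/π, consistent with the sharp inequality ||u||_L² ≤ C_P ||u'||_L².
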